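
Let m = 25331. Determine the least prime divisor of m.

25331 is odd.
Digit sum 14, not divisible by 3.
Ends in 1: not divisible by 5.
7: 25331 = 7·3618 + 5
11: 25331 = 11·2302 + 9
13: 25331 = 13·1948 + 7
17: 25331 = 17·1490 + 1
19: 25331 = 19·1333 + 4
23: 25331 = 23·1101 + 8
29: 25331 = 29·873 + 14
31: 25331 = 31·817 + 4
37: 25331 = 37·684 + 23
41: 25331 = 41·617 + 34
43: 25331 = 43·589 + 4
47: 25331 = 47·538 + 45
53: 25331 = 53·477 + 50
59: 25331 = 59·429 + 20
61: 25331 = 61·415 + 16
67: 25331 = 67·378 + 5
71: 25331 = 71·356 + 55
73: 25331 = 73·347

73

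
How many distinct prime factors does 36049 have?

36049 = 13 · 2773
2773 = 47 · 59
36049 = 13 · 47 · 59, which has 3 distinct prime factors.

3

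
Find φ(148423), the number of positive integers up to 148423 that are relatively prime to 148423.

132600

Factor: 148423 = 11 · 103 · 131.
φ(148423) = (11−1) · (103−1) · (131−1) = 10 · 102 · 130 = 132600.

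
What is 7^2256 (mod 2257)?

7^1 ≡ 7 (mod 2257)
7^2 ≡ 7^2 = 49 ≡ 49 (mod 2257)
7^4 ≡ 49^2 = 2401 ≡ 144 (mod 2257)
7^8 ≡ 144^2 = 20736 ≡ 423 (mod 2257)
7^16 ≡ 423^2 = 178929 ≡ 626 (mod 2257)
7^32 ≡ 626^2 = 391876 ≡ 1415 (mod 2257)
7^64 ≡ 1415^2 = 2002225 ≡ 266 (mod 2257)
7^128 ≡ 266^2 = 70756 ≡ 789 (mod 2257)
7^256 ≡ 789^2 = 622521 ≡ 1846 (mod 2257)
7^512 ≡ 1846^2 = 3407716 ≡ 1903 (mod 2257)
7^1024 ≡ 1903^2 = 3621409 ≡ 1181 (mod 2257)
7^2048 ≡ 1181^2 = 1394761 ≡ 2192 (mod 2257)
2256 = 2048 + 128 + 64 + 16 in binary powers of 2.
So 7^2256 ≡ 2192 · 789 · 266 · 626 ≡ 1728 (mod 2257).
Since 1728 ≠ 1, base 7 is a Fermat witness: 2257 is composite.

1728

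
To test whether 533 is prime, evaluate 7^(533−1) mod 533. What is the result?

113

7^1 ≡ 7 (mod 533)
7^2 ≡ 7^2 = 49 ≡ 49 (mod 533)
7^4 ≡ 49^2 = 2401 ≡ 269 (mod 533)
7^8 ≡ 269^2 = 72361 ≡ 406 (mod 533)
7^16 ≡ 406^2 = 164836 ≡ 139 (mod 533)
7^32 ≡ 139^2 = 19321 ≡ 133 (mod 533)
7^64 ≡ 133^2 = 17689 ≡ 100 (mod 533)
7^128 ≡ 100^2 = 10000 ≡ 406 (mod 533)
7^256 ≡ 406^2 = 164836 ≡ 139 (mod 533)
7^512 ≡ 139^2 = 19321 ≡ 133 (mod 533)
532 = 512 + 16 + 4 in binary powers of 2.
So 7^532 ≡ 133 · 139 · 269 ≡ 113 (mod 533).
Since 113 ≠ 1, base 7 is a Fermat witness: 533 is composite.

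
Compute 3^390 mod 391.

151

3^1 ≡ 3 (mod 391)
3^2 ≡ 3^2 = 9 ≡ 9 (mod 391)
3^4 ≡ 9^2 = 81 ≡ 81 (mod 391)
3^8 ≡ 81^2 = 6561 ≡ 305 (mod 391)
3^16 ≡ 305^2 = 93025 ≡ 358 (mod 391)
3^32 ≡ 358^2 = 128164 ≡ 307 (mod 391)
3^64 ≡ 307^2 = 94249 ≡ 18 (mod 391)
3^128 ≡ 18^2 = 324 ≡ 324 (mod 391)
3^256 ≡ 324^2 = 104976 ≡ 188 (mod 391)
390 = 256 + 128 + 4 + 2 in binary powers of 2.
So 3^390 ≡ 188 · 324 · 81 · 9 ≡ 151 (mod 391).
Since 151 ≠ 1, base 3 is a Fermat witness: 391 is composite.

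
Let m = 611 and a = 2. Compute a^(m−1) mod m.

101

2^1 ≡ 2 (mod 611)
2^2 ≡ 2^2 = 4 ≡ 4 (mod 611)
2^4 ≡ 4^2 = 16 ≡ 16 (mod 611)
2^8 ≡ 16^2 = 256 ≡ 256 (mod 611)
2^16 ≡ 256^2 = 65536 ≡ 159 (mod 611)
2^32 ≡ 159^2 = 25281 ≡ 230 (mod 611)
2^64 ≡ 230^2 = 52900 ≡ 354 (mod 611)
2^128 ≡ 354^2 = 125316 ≡ 61 (mod 611)
2^256 ≡ 61^2 = 3721 ≡ 55 (mod 611)
2^512 ≡ 55^2 = 3025 ≡ 581 (mod 611)
610 = 512 + 64 + 32 + 2 in binary powers of 2.
So 2^610 ≡ 581 · 354 · 230 · 4 ≡ 101 (mod 611).
Since 101 ≠ 1, base 2 is a Fermat witness: 611 is composite.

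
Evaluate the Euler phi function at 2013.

1200

Factor: 2013 = 3 · 11 · 61.
φ(2013) = (3−1) · (11−1) · (61−1) = 2 · 10 · 60 = 1200.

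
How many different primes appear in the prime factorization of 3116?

3116 = 2^2 · 779
779 = 19 · 41
3116 = 2^2 · 19 · 41, which has 3 distinct prime factors.

3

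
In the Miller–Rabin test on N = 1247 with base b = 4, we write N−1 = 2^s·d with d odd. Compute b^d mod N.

1247 − 1 = 1246 = 2^1 · 623, so d = 623.
4^1 ≡ 4 (mod 1247)
4^2 ≡ 4^2 = 16 ≡ 16 (mod 1247)
4^4 ≡ 16^2 = 256 ≡ 256 (mod 1247)
4^8 ≡ 256^2 = 65536 ≡ 692 (mod 1247)
4^16 ≡ 692^2 = 478864 ≡ 16 (mod 1247)
4^32 ≡ 16^2 = 256 ≡ 256 (mod 1247)
4^64 ≡ 256^2 = 65536 ≡ 692 (mod 1247)
4^128 ≡ 692^2 = 478864 ≡ 16 (mod 1247)
4^256 ≡ 16^2 = 256 ≡ 256 (mod 1247)
4^512 ≡ 256^2 = 65536 ≡ 692 (mod 1247)
623 = 512 + 64 + 32 + 8 + 4 + 2 + 1 in binary powers of 2.
So 4^623 ≡ 692 · 692 · 256 · 692 · 256 · 16 · 4 ≡ 173 (mod 1247).
Squaring chain: 173; never reaches −1, so base 4 is a Miller–Rabin witness that 1247 is composite.

173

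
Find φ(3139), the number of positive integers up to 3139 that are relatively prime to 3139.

Factor: 3139 = 43 · 73.
φ(3139) = (43−1) · (73−1) = 42 · 72 = 3024.

3024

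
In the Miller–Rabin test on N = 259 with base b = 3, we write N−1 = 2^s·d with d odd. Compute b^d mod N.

27

259 − 1 = 258 = 2^1 · 129, so d = 129.
3^1 ≡ 3 (mod 259)
3^2 ≡ 3^2 = 9 ≡ 9 (mod 259)
3^4 ≡ 9^2 = 81 ≡ 81 (mod 259)
3^8 ≡ 81^2 = 6561 ≡ 86 (mod 259)
3^16 ≡ 86^2 = 7396 ≡ 144 (mod 259)
3^32 ≡ 144^2 = 20736 ≡ 16 (mod 259)
3^64 ≡ 16^2 = 256 ≡ 256 (mod 259)
3^128 ≡ 256^2 = 65536 ≡ 9 (mod 259)
129 = 128 + 1 in binary powers of 2.
So 3^129 ≡ 9 · 3 ≡ 27 (mod 259).
Squaring chain: 27; never reaches −1, so base 3 is a Miller–Rabin witness that 259 is composite.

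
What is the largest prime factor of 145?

29

145 = 5 · 29
29 is prime.
So 145 = 5 · 29; the largest prime factor is 29.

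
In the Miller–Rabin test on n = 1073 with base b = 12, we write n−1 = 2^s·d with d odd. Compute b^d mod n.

1073 − 1 = 1072 = 2^4 · 67, so d = 67.
12^1 ≡ 12 (mod 1073)
12^2 ≡ 12^2 = 144 ≡ 144 (mod 1073)
12^4 ≡ 144^2 = 20736 ≡ 349 (mod 1073)
12^8 ≡ 349^2 = 121801 ≡ 552 (mod 1073)
12^16 ≡ 552^2 = 304704 ≡ 1045 (mod 1073)
12^32 ≡ 1045^2 = 1092025 ≡ 784 (mod 1073)
12^64 ≡ 784^2 = 614656 ≡ 900 (mod 1073)
67 = 64 + 2 + 1 in binary powers of 2.
So 12^67 ≡ 900 · 144 · 12 ≡ 423 (mod 1073).
Squaring chain: 423 → 811 → 1045 → 784; never reaches −1, so base 12 is a Miller–Rabin witness that 1073 is composite.

423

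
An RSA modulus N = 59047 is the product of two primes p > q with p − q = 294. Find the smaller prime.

Since p = q + 294, we have 59047 = q(q + 294), so q² + 294q − 59047 = 0.
Discriminant: 294² + 4·59047 = 86436 + 236188 = 322624; √322624 = 568.
q = (−294 + 568)/2 = 137, and p = q + 294 = 431.
Check: 137 · 431 = 59047.

137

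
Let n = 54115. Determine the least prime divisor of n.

54115 is odd.
Digit sum 16, not divisible by 3.
Ends in 5: divisible by 5.

5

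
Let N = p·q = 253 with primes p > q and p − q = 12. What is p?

Since p = q + 12, we have 253 = q(q + 12), so q² + 12q − 253 = 0.
Discriminant: 12² + 4·253 = 144 + 1012 = 1156; √1156 = 34.
q = (−12 + 34)/2 = 11, and p = q + 12 = 23.
Check: 11 · 23 = 253.

23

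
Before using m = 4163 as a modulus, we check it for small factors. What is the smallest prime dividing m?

23

4163 is odd.
Digit sum 14, not divisible by 3.
Ends in 3: not divisible by 5.
7: 4163 = 7·594 + 5
11: 4163 = 11·378 + 5
13: 4163 = 13·320 + 3
17: 4163 = 17·244 + 15
19: 4163 = 19·219 + 2
23: 4163 = 23·181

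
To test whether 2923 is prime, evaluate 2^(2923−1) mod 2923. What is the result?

2617

2^1 ≡ 2 (mod 2923)
2^2 ≡ 2^2 = 4 ≡ 4 (mod 2923)
2^4 ≡ 4^2 = 16 ≡ 16 (mod 2923)
2^8 ≡ 16^2 = 256 ≡ 256 (mod 2923)
2^16 ≡ 256^2 = 65536 ≡ 1230 (mod 2923)
2^32 ≡ 1230^2 = 1512900 ≡ 1709 (mod 2923)
2^64 ≡ 1709^2 = 2920681 ≡ 604 (mod 2923)
2^128 ≡ 604^2 = 364816 ≡ 2364 (mod 2923)
2^256 ≡ 2364^2 = 5588496 ≡ 2643 (mod 2923)
2^512 ≡ 2643^2 = 6985449 ≡ 2402 (mod 2923)
2^1024 ≡ 2402^2 = 5769604 ≡ 2525 (mod 2923)
2^2048 ≡ 2525^2 = 6375625 ≡ 562 (mod 2923)
2922 = 2048 + 512 + 256 + 64 + 32 + 8 + 2 in binary powers of 2.
So 2^2922 ≡ 562 · 2402 · 2643 · 604 · 1709 · 256 · 4 ≡ 2617 (mod 2923).
Since 2617 ≠ 1, base 2 is a Fermat witness: 2923 is composite.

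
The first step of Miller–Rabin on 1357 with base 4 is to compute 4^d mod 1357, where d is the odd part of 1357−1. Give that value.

1357 − 1 = 1356 = 2^2 · 339, so d = 339.
4^1 ≡ 4 (mod 1357)
4^2 ≡ 4^2 = 16 ≡ 16 (mod 1357)
4^4 ≡ 16^2 = 256 ≡ 256 (mod 1357)
4^8 ≡ 256^2 = 65536 ≡ 400 (mod 1357)
4^16 ≡ 400^2 = 160000 ≡ 1231 (mod 1357)
4^32 ≡ 1231^2 = 1515361 ≡ 949 (mod 1357)
4^64 ≡ 949^2 = 900601 ≡ 910 (mod 1357)
4^128 ≡ 910^2 = 828100 ≡ 330 (mod 1357)
4^256 ≡ 330^2 = 108900 ≡ 340 (mod 1357)
339 = 256 + 64 + 16 + 2 + 1 in binary powers of 2.
So 4^339 ≡ 340 · 910 · 1231 · 16 · 4 ≡ 312 (mod 1357).
Squaring chain: 312 → 997; never reaches −1, so base 4 is a Miller–Rabin witness that 1357 is composite.

312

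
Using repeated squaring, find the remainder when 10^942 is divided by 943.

469

10^1 ≡ 10 (mod 943)
10^2 ≡ 10^2 = 100 ≡ 100 (mod 943)
10^4 ≡ 100^2 = 10000 ≡ 570 (mod 943)
10^8 ≡ 570^2 = 324900 ≡ 508 (mod 943)
10^16 ≡ 508^2 = 258064 ≡ 625 (mod 943)
10^32 ≡ 625^2 = 390625 ≡ 223 (mod 943)
10^64 ≡ 223^2 = 49729 ≡ 693 (mod 943)
10^128 ≡ 693^2 = 480249 ≡ 262 (mod 943)
10^256 ≡ 262^2 = 68644 ≡ 748 (mod 943)
10^512 ≡ 748^2 = 559504 ≡ 305 (mod 943)
942 = 512 + 256 + 128 + 32 + 8 + 4 + 2 in binary powers of 2.
So 10^942 ≡ 305 · 748 · 262 · 223 · 508 · 570 · 100 ≡ 469 (mod 943).
Since 469 ≠ 1, base 10 is a Fermat witness: 943 is composite.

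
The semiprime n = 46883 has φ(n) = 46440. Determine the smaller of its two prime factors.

173

φ(n) = (p−1)(q−1) = n − (p+q) + 1, so p + q = 46883 − 46440 + 1 = 444.
p and q are the roots of t² − 444t + 46883 = 0.
Discriminant: 444² − 4·46883 = 197136 − 187532 = 9604; √9604 = 98.
q = (444 − 98)/2 = 173, p = (444 + 98)/2 = 271.
Check: 173 · 271 = 46883.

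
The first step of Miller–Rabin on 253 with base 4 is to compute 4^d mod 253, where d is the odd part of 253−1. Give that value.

253 − 1 = 252 = 2^2 · 63, so d = 63.
4^1 ≡ 4 (mod 253)
4^2 ≡ 4^2 = 16 ≡ 16 (mod 253)
4^4 ≡ 16^2 = 256 ≡ 3 (mod 253)
4^8 ≡ 3^2 = 9 ≡ 9 (mod 253)
4^16 ≡ 9^2 = 81 ≡ 81 (mod 253)
4^32 ≡ 81^2 = 6561 ≡ 236 (mod 253)
63 = 32 + 16 + 8 + 4 + 2 + 1 in binary powers of 2.
So 4^63 ≡ 236 · 81 · 9 · 3 · 16 · 4 ≡ 9 (mod 253).
Squaring chain: 9 → 81; never reaches −1, so base 4 is a Miller–Rabin witness that 253 is composite.

9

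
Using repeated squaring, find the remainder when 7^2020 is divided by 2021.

294

7^1 ≡ 7 (mod 2021)
7^2 ≡ 7^2 = 49 ≡ 49 (mod 2021)
7^4 ≡ 49^2 = 2401 ≡ 380 (mod 2021)
7^8 ≡ 380^2 = 144400 ≡ 909 (mod 2021)
7^16 ≡ 909^2 = 826281 ≡ 1713 (mod 2021)
7^32 ≡ 1713^2 = 2934369 ≡ 1898 (mod 2021)
7^64 ≡ 1898^2 = 3602404 ≡ 982 (mod 2021)
7^128 ≡ 982^2 = 964324 ≡ 307 (mod 2021)
7^256 ≡ 307^2 = 94249 ≡ 1283 (mod 2021)
7^512 ≡ 1283^2 = 1646089 ≡ 995 (mod 2021)
7^1024 ≡ 995^2 = 990025 ≡ 1756 (mod 2021)
2020 = 1024 + 512 + 256 + 128 + 64 + 32 + 4 in binary powers of 2.
So 7^2020 ≡ 1756 · 995 · 1283 · 307 · 982 · 1898 · 380 ≡ 294 (mod 2021).
Since 294 ≠ 1, base 7 is a Fermat witness: 2021 is composite.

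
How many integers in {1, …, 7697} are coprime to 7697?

7476

Factor: 7697 = 43 · 179.
φ(7697) = (43−1) · (179−1) = 42 · 178 = 7476.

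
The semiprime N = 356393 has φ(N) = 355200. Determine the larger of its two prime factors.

φ(n) = (p−1)(q−1) = n − (p+q) + 1, so p + q = 356393 − 355200 + 1 = 1194.
p and q are the roots of t² − 1194t + 356393 = 0.
Discriminant: 1194² − 4·356393 = 1425636 − 1425572 = 64; √64 = 8.
q = (1194 − 8)/2 = 593, p = (1194 + 8)/2 = 601.
Check: 593 · 601 = 356393.

601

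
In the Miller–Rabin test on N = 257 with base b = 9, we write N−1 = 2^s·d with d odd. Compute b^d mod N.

257 − 1 = 256 = 2^8 · 1, so d = 1.
9^1 ≡ 9 (mod 257)
1 = 1 in binary powers of 2.
So 9^1 ≡ 9 ≡ 9 (mod 257).
Squaring chain: 9 → 81 → 136 → 249 → 64 → 241 → 256 → 1; reaches −1, so base 9 does not prove 257 composite.

9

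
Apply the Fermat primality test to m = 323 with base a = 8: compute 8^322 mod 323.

30

8^1 ≡ 8 (mod 323)
8^2 ≡ 8^2 = 64 ≡ 64 (mod 323)
8^4 ≡ 64^2 = 4096 ≡ 220 (mod 323)
8^8 ≡ 220^2 = 48400 ≡ 273 (mod 323)
8^16 ≡ 273^2 = 74529 ≡ 239 (mod 323)
8^32 ≡ 239^2 = 57121 ≡ 273 (mod 323)
8^64 ≡ 273^2 = 74529 ≡ 239 (mod 323)
8^128 ≡ 239^2 = 57121 ≡ 273 (mod 323)
8^256 ≡ 273^2 = 74529 ≡ 239 (mod 323)
322 = 256 + 64 + 2 in binary powers of 2.
So 8^322 ≡ 239 · 239 · 64 ≡ 30 (mod 323).
Since 30 ≠ 1, base 8 is a Fermat witness: 323 is composite.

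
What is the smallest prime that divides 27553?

59

27553 is odd.
Digit sum 22, not divisible by 3.
Ends in 3: not divisible by 5.
7: 27553 = 7·3936 + 1
11: 27553 = 11·2504 + 9
13: 27553 = 13·2119 + 6
17: 27553 = 17·1620 + 13
19: 27553 = 19·1450 + 3
23: 27553 = 23·1197 + 22
29: 27553 = 29·950 + 3
31: 27553 = 31·888 + 25
37: 27553 = 37·744 + 25
41: 27553 = 41·672 + 1
43: 27553 = 43·640 + 33
47: 27553 = 47·586 + 11
53: 27553 = 53·519 + 46
59: 27553 = 59·467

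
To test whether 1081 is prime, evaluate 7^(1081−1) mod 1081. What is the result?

1061

7^1 ≡ 7 (mod 1081)
7^2 ≡ 7^2 = 49 ≡ 49 (mod 1081)
7^4 ≡ 49^2 = 2401 ≡ 239 (mod 1081)
7^8 ≡ 239^2 = 57121 ≡ 909 (mod 1081)
7^16 ≡ 909^2 = 826281 ≡ 397 (mod 1081)
7^32 ≡ 397^2 = 157609 ≡ 864 (mod 1081)
7^64 ≡ 864^2 = 746496 ≡ 606 (mod 1081)
7^128 ≡ 606^2 = 367236 ≡ 777 (mod 1081)
7^256 ≡ 777^2 = 603729 ≡ 531 (mod 1081)
7^512 ≡ 531^2 = 281961 ≡ 901 (mod 1081)
7^1024 ≡ 901^2 = 811801 ≡ 1051 (mod 1081)
1080 = 1024 + 32 + 16 + 8 in binary powers of 2.
So 7^1080 ≡ 1051 · 864 · 397 · 909 ≡ 1061 (mod 1081).
Since 1061 ≠ 1, base 7 is a Fermat witness: 1081 is composite.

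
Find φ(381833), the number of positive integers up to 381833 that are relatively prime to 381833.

364320

Factor: 381833 = 41 · 67 · 139.
φ(381833) = (41−1) · (67−1) · (139−1) = 40 · 66 · 138 = 364320.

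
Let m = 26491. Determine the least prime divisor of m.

59

26491 is odd.
Digit sum 22, not divisible by 3.
Ends in 1: not divisible by 5.
7: 26491 = 7·3784 + 3
11: 26491 = 11·2408 + 3
13: 26491 = 13·2037 + 10
17: 26491 = 17·1558 + 5
19: 26491 = 19·1394 + 5
23: 26491 = 23·1151 + 18
29: 26491 = 29·913 + 14
31: 26491 = 31·854 + 17
37: 26491 = 37·715 + 36
41: 26491 = 41·646 + 5
43: 26491 = 43·616 + 3
47: 26491 = 47·563 + 30
53: 26491 = 53·499 + 44
59: 26491 = 59·449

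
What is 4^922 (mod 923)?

4^1 ≡ 4 (mod 923)
4^2 ≡ 4^2 = 16 ≡ 16 (mod 923)
4^4 ≡ 16^2 = 256 ≡ 256 (mod 923)
4^8 ≡ 256^2 = 65536 ≡ 3 (mod 923)
4^16 ≡ 3^2 = 9 ≡ 9 (mod 923)
4^32 ≡ 9^2 = 81 ≡ 81 (mod 923)
4^64 ≡ 81^2 = 6561 ≡ 100 (mod 923)
4^128 ≡ 100^2 = 10000 ≡ 770 (mod 923)
4^256 ≡ 770^2 = 592900 ≡ 334 (mod 923)
4^512 ≡ 334^2 = 111556 ≡ 796 (mod 923)
922 = 512 + 256 + 128 + 16 + 8 + 2 in binary powers of 2.
So 4^922 ≡ 796 · 334 · 770 · 9 · 3 · 16 ≡ 555 (mod 923).
Since 555 ≠ 1, base 4 is a Fermat witness: 923 is composite.

555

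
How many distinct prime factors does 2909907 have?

6

2909907 = 3^2 · 323323
323323 = 7 · 46189
46189 = 11 · 4199
4199 = 13 · 323
323 = 17 · 19
2909907 = 3^2 · 7 · 11 · 13 · 17 · 19, which has 6 distinct prime factors.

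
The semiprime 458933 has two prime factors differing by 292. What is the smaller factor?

Since p = q + 292, we have 458933 = q(q + 292), so q² + 292q − 458933 = 0.
Discriminant: 292² + 4·458933 = 85264 + 1835732 = 1920996; √1920996 = 1386.
q = (−292 + 1386)/2 = 547, and p = q + 292 = 839.
Check: 547 · 839 = 458933.

547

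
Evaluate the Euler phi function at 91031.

Factor: 91031 = 29 · 43 · 73.
φ(91031) = (29−1) · (43−1) · (73−1) = 28 · 42 · 72 = 84672.

84672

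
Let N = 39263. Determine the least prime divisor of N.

39263 is odd.
Digit sum 23, not divisible by 3.
Ends in 3: not divisible by 5.
7: 39263 = 7·5609

7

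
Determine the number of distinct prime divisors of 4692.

4692 = 2^2 · 1173
1173 = 3 · 391
391 = 17 · 23
4692 = 2^2 · 3 · 17 · 23, which has 4 distinct prime factors.

4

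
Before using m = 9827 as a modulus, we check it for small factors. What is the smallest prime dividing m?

9827 is odd.
Digit sum 26, not divisible by 3.
Ends in 7: not divisible by 5.
7: 9827 = 7·1403 + 6
11: 9827 = 11·893 + 4
13: 9827 = 13·755 + 12
17: 9827 = 17·578 + 1
19: 9827 = 19·517 + 4
23: 9827 = 23·427 + 6
29: 9827 = 29·338 + 25
31: 9827 = 31·317

31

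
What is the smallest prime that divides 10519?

10519 is odd.
Digit sum 16, not divisible by 3.
Ends in 9: not divisible by 5.
7: 10519 = 7·1502 + 5
11: 10519 = 11·956 + 3
13: 10519 = 13·809 + 2
17: 10519 = 17·618 + 13
19: 10519 = 19·553 + 12
23: 10519 = 23·457 + 8
29: 10519 = 29·362 + 21
31: 10519 = 31·339 + 10
37: 10519 = 37·284 + 11
41: 10519 = 41·256 + 23
43: 10519 = 43·244 + 27
47: 10519 = 47·223 + 38
53: 10519 = 53·198 + 25
59: 10519 = 59·178 + 17
61: 10519 = 61·172 + 27
67: 10519 = 67·157

67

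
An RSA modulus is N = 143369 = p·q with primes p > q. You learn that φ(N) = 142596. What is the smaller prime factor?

φ(n) = (p−1)(q−1) = n − (p+q) + 1, so p + q = 143369 − 142596 + 1 = 774.
p and q are the roots of t² − 774t + 143369 = 0.
Discriminant: 774² − 4·143369 = 599076 − 573476 = 25600; √25600 = 160.
q = (774 − 160)/2 = 307, p = (774 + 160)/2 = 467.
Check: 307 · 467 = 143369.

307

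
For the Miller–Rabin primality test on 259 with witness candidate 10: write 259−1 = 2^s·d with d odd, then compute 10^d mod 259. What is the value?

223

259 − 1 = 258 = 2^1 · 129, so d = 129.
10^1 ≡ 10 (mod 259)
10^2 ≡ 10^2 = 100 ≡ 100 (mod 259)
10^4 ≡ 100^2 = 10000 ≡ 158 (mod 259)
10^8 ≡ 158^2 = 24964 ≡ 100 (mod 259)
10^16 ≡ 100^2 = 10000 ≡ 158 (mod 259)
10^32 ≡ 158^2 = 24964 ≡ 100 (mod 259)
10^64 ≡ 100^2 = 10000 ≡ 158 (mod 259)
10^128 ≡ 158^2 = 24964 ≡ 100 (mod 259)
129 = 128 + 1 in binary powers of 2.
So 10^129 ≡ 100 · 10 ≡ 223 (mod 259).
Squaring chain: 223; never reaches −1, so base 10 is a Miller–Rabin witness that 259 is composite.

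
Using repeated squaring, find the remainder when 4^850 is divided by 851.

4^1 ≡ 4 (mod 851)
4^2 ≡ 4^2 = 16 ≡ 16 (mod 851)
4^4 ≡ 16^2 = 256 ≡ 256 (mod 851)
4^8 ≡ 256^2 = 65536 ≡ 9 (mod 851)
4^16 ≡ 9^2 = 81 ≡ 81 (mod 851)
4^32 ≡ 81^2 = 6561 ≡ 604 (mod 851)
4^64 ≡ 604^2 = 364816 ≡ 588 (mod 851)
4^128 ≡ 588^2 = 345744 ≡ 238 (mod 851)
4^256 ≡ 238^2 = 56644 ≡ 478 (mod 851)
4^512 ≡ 478^2 = 228484 ≡ 416 (mod 851)
850 = 512 + 256 + 64 + 16 + 2 in binary powers of 2.
So 4^850 ≡ 416 · 478 · 588 · 81 · 16 ≡ 478 (mod 851).
Since 478 ≠ 1, base 4 is a Fermat witness: 851 is composite.

478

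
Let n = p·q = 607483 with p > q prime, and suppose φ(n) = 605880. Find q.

φ(n) = (p−1)(q−1) = n − (p+q) + 1, so p + q = 607483 − 605880 + 1 = 1604.
p and q are the roots of t² − 1604t + 607483 = 0.
Discriminant: 1604² − 4·607483 = 2572816 − 2429932 = 142884; √142884 = 378.
q = (1604 − 378)/2 = 613, p = (1604 + 378)/2 = 991.
Check: 613 · 991 = 607483.

613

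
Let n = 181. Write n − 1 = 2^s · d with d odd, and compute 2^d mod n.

162

181 − 1 = 180 = 2^2 · 45, so d = 45.
2^1 ≡ 2 (mod 181)
2^2 ≡ 2^2 = 4 ≡ 4 (mod 181)
2^4 ≡ 4^2 = 16 ≡ 16 (mod 181)
2^8 ≡ 16^2 = 256 ≡ 75 (mod 181)
2^16 ≡ 75^2 = 5625 ≡ 14 (mod 181)
2^32 ≡ 14^2 = 196 ≡ 15 (mod 181)
45 = 32 + 8 + 4 + 1 in binary powers of 2.
So 2^45 ≡ 15 · 75 · 16 · 2 ≡ 162 (mod 181).
Squaring chain: 162 → 180; reaches −1, so base 2 does not prove 181 composite.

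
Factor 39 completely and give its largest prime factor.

39 = 3 · 13
13 is prime.
So 39 = 3 · 13; the largest prime factor is 13.

13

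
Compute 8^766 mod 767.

285

8^1 ≡ 8 (mod 767)
8^2 ≡ 8^2 = 64 ≡ 64 (mod 767)
8^4 ≡ 64^2 = 4096 ≡ 261 (mod 767)
8^8 ≡ 261^2 = 68121 ≡ 625 (mod 767)
8^16 ≡ 625^2 = 390625 ≡ 222 (mod 767)
8^32 ≡ 222^2 = 49284 ≡ 196 (mod 767)
8^64 ≡ 196^2 = 38416 ≡ 66 (mod 767)
8^128 ≡ 66^2 = 4356 ≡ 521 (mod 767)
8^256 ≡ 521^2 = 271441 ≡ 690 (mod 767)
8^512 ≡ 690^2 = 476100 ≡ 560 (mod 767)
766 = 512 + 128 + 64 + 32 + 16 + 8 + 4 + 2 in binary powers of 2.
So 8^766 ≡ 560 · 521 · 66 · 196 · 222 · 625 · 261 · 64 ≡ 285 (mod 767).
Since 285 ≠ 1, base 8 is a Fermat witness: 767 is composite.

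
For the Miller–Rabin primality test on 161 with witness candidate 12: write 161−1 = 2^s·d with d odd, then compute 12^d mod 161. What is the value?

161 − 1 = 160 = 2^5 · 5, so d = 5.
12^1 ≡ 12 (mod 161)
12^2 ≡ 12^2 = 144 ≡ 144 (mod 161)
12^4 ≡ 144^2 = 20736 ≡ 128 (mod 161)
5 = 4 + 1 in binary powers of 2.
So 12^5 ≡ 128 · 12 ≡ 87 (mod 161).
Squaring chain: 87 → 2 → 4 → 16 → 95; never reaches −1, so base 12 is a Miller–Rabin witness that 161 is composite.

87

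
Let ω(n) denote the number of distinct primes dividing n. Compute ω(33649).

33649 = 7 · 4807
4807 = 11 · 437
437 = 19 · 23
33649 = 7 · 11 · 19 · 23, which has 4 distinct prime factors.

4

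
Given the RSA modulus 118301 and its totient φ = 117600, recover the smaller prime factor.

281

φ(n) = (p−1)(q−1) = n − (p+q) + 1, so p + q = 118301 − 117600 + 1 = 702.
p and q are the roots of t² − 702t + 118301 = 0.
Discriminant: 702² − 4·118301 = 492804 − 473204 = 19600; √19600 = 140.
q = (702 − 140)/2 = 281, p = (702 + 140)/2 = 421.
Check: 281 · 421 = 118301.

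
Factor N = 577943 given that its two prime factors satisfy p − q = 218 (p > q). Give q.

Since p = q + 218, we have 577943 = q(q + 218), so q² + 218q − 577943 = 0.
Discriminant: 218² + 4·577943 = 47524 + 2311772 = 2359296; √2359296 = 1536.
q = (−218 + 1536)/2 = 659, and p = q + 218 = 877.
Check: 659 · 877 = 577943.

659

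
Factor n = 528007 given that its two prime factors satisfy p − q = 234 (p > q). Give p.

853

Since p = q + 234, we have 528007 = q(q + 234), so q² + 234q − 528007 = 0.
Discriminant: 234² + 4·528007 = 54756 + 2112028 = 2166784; √2166784 = 1472.
q = (−234 + 1472)/2 = 619, and p = q + 234 = 853.
Check: 619 · 853 = 528007.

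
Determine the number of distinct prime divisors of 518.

3

518 = 2 · 259
259 = 7 · 37
518 = 2 · 7 · 37, which has 3 distinct prime factors.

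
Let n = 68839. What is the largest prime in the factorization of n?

73

68839 = 23 · 2993
2993 = 41 · 73
73 is prime.
So 68839 = 23 · 41 · 73; the largest prime factor is 73.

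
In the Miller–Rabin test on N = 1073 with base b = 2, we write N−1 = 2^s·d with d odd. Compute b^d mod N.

1073 − 1 = 1072 = 2^4 · 67, so d = 67.
2^1 ≡ 2 (mod 1073)
2^2 ≡ 2^2 = 4 ≡ 4 (mod 1073)
2^4 ≡ 4^2 = 16 ≡ 16 (mod 1073)
2^8 ≡ 16^2 = 256 ≡ 256 (mod 1073)
2^16 ≡ 256^2 = 65536 ≡ 83 (mod 1073)
2^32 ≡ 83^2 = 6889 ≡ 451 (mod 1073)
2^64 ≡ 451^2 = 203401 ≡ 604 (mod 1073)
67 = 64 + 2 + 1 in binary powers of 2.
So 2^67 ≡ 604 · 4 · 2 ≡ 540 (mod 1073).
Squaring chain: 540 → 817 → 83 → 451; never reaches −1, so base 2 is a Miller–Rabin witness that 1073 is composite.

540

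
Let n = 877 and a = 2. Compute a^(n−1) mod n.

2^1 ≡ 2 (mod 877)
2^2 ≡ 2^2 = 4 ≡ 4 (mod 877)
2^4 ≡ 4^2 = 16 ≡ 16 (mod 877)
2^8 ≡ 16^2 = 256 ≡ 256 (mod 877)
2^16 ≡ 256^2 = 65536 ≡ 638 (mod 877)
2^32 ≡ 638^2 = 407044 ≡ 116 (mod 877)
2^64 ≡ 116^2 = 13456 ≡ 301 (mod 877)
2^128 ≡ 301^2 = 90601 ≡ 270 (mod 877)
2^256 ≡ 270^2 = 72900 ≡ 109 (mod 877)
2^512 ≡ 109^2 = 11881 ≡ 480 (mod 877)
876 = 512 + 256 + 64 + 32 + 8 + 4 in binary powers of 2.
So 2^876 ≡ 480 · 109 · 301 · 116 · 256 · 16 ≡ 1 (mod 877).
Since the result is 1, base 2 gives no evidence that 877 is composite.

1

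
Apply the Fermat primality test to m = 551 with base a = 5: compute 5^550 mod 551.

480

5^1 ≡ 5 (mod 551)
5^2 ≡ 5^2 = 25 ≡ 25 (mod 551)
5^4 ≡ 25^2 = 625 ≡ 74 (mod 551)
5^8 ≡ 74^2 = 5476 ≡ 517 (mod 551)
5^16 ≡ 517^2 = 267289 ≡ 54 (mod 551)
5^32 ≡ 54^2 = 2916 ≡ 161 (mod 551)
5^64 ≡ 161^2 = 25921 ≡ 24 (mod 551)
5^128 ≡ 24^2 = 576 ≡ 25 (mod 551)
5^256 ≡ 25^2 = 625 ≡ 74 (mod 551)
5^512 ≡ 74^2 = 5476 ≡ 517 (mod 551)
550 = 512 + 32 + 4 + 2 in binary powers of 2.
So 5^550 ≡ 517 · 161 · 74 · 25 ≡ 480 (mod 551).
Since 480 ≠ 1, base 5 is a Fermat witness: 551 is composite.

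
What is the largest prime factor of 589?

589 = 19 · 31
31 is prime.
So 589 = 19 · 31; the largest prime factor is 31.

31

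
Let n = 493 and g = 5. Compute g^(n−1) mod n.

5^1 ≡ 5 (mod 493)
5^2 ≡ 5^2 = 25 ≡ 25 (mod 493)
5^4 ≡ 25^2 = 625 ≡ 132 (mod 493)
5^8 ≡ 132^2 = 17424 ≡ 169 (mod 493)
5^16 ≡ 169^2 = 28561 ≡ 460 (mod 493)
5^32 ≡ 460^2 = 211600 ≡ 103 (mod 493)
5^64 ≡ 103^2 = 10609 ≡ 256 (mod 493)
5^128 ≡ 256^2 = 65536 ≡ 460 (mod 493)
5^256 ≡ 460^2 = 211600 ≡ 103 (mod 493)
492 = 256 + 128 + 64 + 32 + 8 + 4 in binary powers of 2.
So 5^492 ≡ 103 · 460 · 256 · 103 · 169 · 132 ≡ 344 (mod 493).
Since 344 ≠ 1, base 5 is a Fermat witness: 493 is composite.

344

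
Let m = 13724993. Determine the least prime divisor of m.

59

13724993 is odd.
Digit sum 38, not divisible by 3.
Ends in 3: not divisible by 5.
7: 13724993 = 7·1960713 + 2
11: 13724993 = 11·1247726 + 7
13: 13724993 = 13·1055768 + 9
17: 13724993 = 17·807352 + 9
19: 13724993 = 19·722368 + 1
23: 13724993 = 23·596738 + 19
29: 13724993 = 29·473275 + 18
31: 13724993 = 31·442741 + 22
37: 13724993 = 37·370945 + 28
41: 13724993 = 41·334755 + 38
43: 13724993 = 43·319185 + 38
47: 13724993 = 47·292021 + 6
53: 13724993 = 53·258962 + 7
59: 13724993 = 59·232627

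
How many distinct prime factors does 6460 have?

4

6460 = 2^2 · 1615
1615 = 5 · 323
323 = 17 · 19
6460 = 2^2 · 5 · 17 · 19, which has 4 distinct prime factors.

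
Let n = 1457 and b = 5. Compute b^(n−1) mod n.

36

5^1 ≡ 5 (mod 1457)
5^2 ≡ 5^2 = 25 ≡ 25 (mod 1457)
5^4 ≡ 25^2 = 625 ≡ 625 (mod 1457)
5^8 ≡ 625^2 = 390625 ≡ 149 (mod 1457)
5^16 ≡ 149^2 = 22201 ≡ 346 (mod 1457)
5^32 ≡ 346^2 = 119716 ≡ 242 (mod 1457)
5^64 ≡ 242^2 = 58564 ≡ 284 (mod 1457)
5^128 ≡ 284^2 = 80656 ≡ 521 (mod 1457)
5^256 ≡ 521^2 = 271441 ≡ 439 (mod 1457)
5^512 ≡ 439^2 = 192721 ≡ 397 (mod 1457)
5^1024 ≡ 397^2 = 157609 ≡ 253 (mod 1457)
1456 = 1024 + 256 + 128 + 32 + 16 in binary powers of 2.
So 5^1456 ≡ 253 · 439 · 521 · 242 · 346 ≡ 36 (mod 1457).
Since 36 ≠ 1, base 5 is a Fermat witness: 1457 is composite.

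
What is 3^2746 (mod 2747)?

91

3^1 ≡ 3 (mod 2747)
3^2 ≡ 3^2 = 9 ≡ 9 (mod 2747)
3^4 ≡ 9^2 = 81 ≡ 81 (mod 2747)
3^8 ≡ 81^2 = 6561 ≡ 1067 (mod 2747)
3^16 ≡ 1067^2 = 1138489 ≡ 1231 (mod 2747)
3^32 ≡ 1231^2 = 1515361 ≡ 1764 (mod 2747)
3^64 ≡ 1764^2 = 3111696 ≡ 2092 (mod 2747)
3^128 ≡ 2092^2 = 4376464 ≡ 493 (mod 2747)
3^256 ≡ 493^2 = 243049 ≡ 1313 (mod 2747)
3^512 ≡ 1313^2 = 1723969 ≡ 1600 (mod 2747)
3^1024 ≡ 1600^2 = 2560000 ≡ 2543 (mod 2747)
3^2048 ≡ 2543^2 = 6466849 ≡ 411 (mod 2747)
2746 = 2048 + 512 + 128 + 32 + 16 + 8 + 2 in binary powers of 2.
So 3^2746 ≡ 411 · 1600 · 493 · 1764 · 1231 · 1067 · 9 ≡ 91 (mod 2747).
Since 91 ≠ 1, base 3 is a Fermat witness: 2747 is composite.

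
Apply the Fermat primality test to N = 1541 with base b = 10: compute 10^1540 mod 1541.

10^1 ≡ 10 (mod 1541)
10^2 ≡ 10^2 = 100 ≡ 100 (mod 1541)
10^4 ≡ 100^2 = 10000 ≡ 754 (mod 1541)
10^8 ≡ 754^2 = 568516 ≡ 1428 (mod 1541)
10^16 ≡ 1428^2 = 2039184 ≡ 441 (mod 1541)
10^32 ≡ 441^2 = 194481 ≡ 315 (mod 1541)
10^64 ≡ 315^2 = 99225 ≡ 601 (mod 1541)
10^128 ≡ 601^2 = 361201 ≡ 607 (mod 1541)
10^256 ≡ 607^2 = 368449 ≡ 150 (mod 1541)
10^512 ≡ 150^2 = 22500 ≡ 926 (mod 1541)
10^1024 ≡ 926^2 = 857476 ≡ 680 (mod 1541)
1540 = 1024 + 512 + 4 in binary powers of 2.
So 10^1540 ≡ 680 · 926 · 754 ≡ 1243 (mod 1541).
Since 1243 ≠ 1, base 10 is a Fermat witness: 1541 is composite.

1243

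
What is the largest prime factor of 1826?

83

1826 = 2 · 913
913 = 11 · 83
83 is prime.
So 1826 = 2 · 11 · 83; the largest prime factor is 83.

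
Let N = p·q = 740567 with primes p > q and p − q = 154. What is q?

Since p = q + 154, we have 740567 = q(q + 154), so q² + 154q − 740567 = 0.
Discriminant: 154² + 4·740567 = 23716 + 2962268 = 2985984; √2985984 = 1728.
q = (−154 + 1728)/2 = 787, and p = q + 154 = 941.
Check: 787 · 941 = 740567.

787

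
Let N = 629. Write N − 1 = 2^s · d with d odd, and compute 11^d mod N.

381

629 − 1 = 628 = 2^2 · 157, so d = 157.
11^1 ≡ 11 (mod 629)
11^2 ≡ 11^2 = 121 ≡ 121 (mod 629)
11^4 ≡ 121^2 = 14641 ≡ 174 (mod 629)
11^8 ≡ 174^2 = 30276 ≡ 84 (mod 629)
11^16 ≡ 84^2 = 7056 ≡ 137 (mod 629)
11^32 ≡ 137^2 = 18769 ≡ 528 (mod 629)
11^64 ≡ 528^2 = 278784 ≡ 137 (mod 629)
11^128 ≡ 137^2 = 18769 ≡ 528 (mod 629)
157 = 128 + 16 + 8 + 4 + 1 in binary powers of 2.
So 11^157 ≡ 528 · 137 · 84 · 174 · 11 ≡ 381 (mod 629).
Squaring chain: 381 → 491; never reaches −1, so base 11 is a Miller–Rabin witness that 629 is composite.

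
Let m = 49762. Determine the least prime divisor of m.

2

49762 is even: 2 divides it.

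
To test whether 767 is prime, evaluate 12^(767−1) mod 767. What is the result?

12^1 ≡ 12 (mod 767)
12^2 ≡ 12^2 = 144 ≡ 144 (mod 767)
12^4 ≡ 144^2 = 20736 ≡ 27 (mod 767)
12^8 ≡ 27^2 = 729 ≡ 729 (mod 767)
12^16 ≡ 729^2 = 531441 ≡ 677 (mod 767)
12^32 ≡ 677^2 = 458329 ≡ 430 (mod 767)
12^64 ≡ 430^2 = 184900 ≡ 53 (mod 767)
12^128 ≡ 53^2 = 2809 ≡ 508 (mod 767)
12^256 ≡ 508^2 = 258064 ≡ 352 (mod 767)
12^512 ≡ 352^2 = 123904 ≡ 417 (mod 767)
766 = 512 + 128 + 64 + 32 + 16 + 8 + 4 + 2 in binary powers of 2.
So 12^766 ≡ 417 · 508 · 53 · 430 · 677 · 729 · 27 · 144 ≡ 508 (mod 767).
Since 508 ≠ 1, base 12 is a Fermat witness: 767 is composite.

508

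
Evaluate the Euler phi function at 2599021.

2537808

Factor: 2599021 = 79 · 167 · 197.
φ(2599021) = (79−1) · (167−1) · (197−1) = 78 · 166 · 196 = 2537808.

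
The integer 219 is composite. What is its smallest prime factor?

219 is odd.
Digit sum 12, divisible by 3.

3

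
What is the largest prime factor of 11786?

11786 = 2 · 5893
5893 = 71 · 83
83 is prime.
So 11786 = 2 · 71 · 83; the largest prime factor is 83.

83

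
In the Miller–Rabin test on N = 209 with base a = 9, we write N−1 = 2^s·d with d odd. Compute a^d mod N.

209 − 1 = 208 = 2^4 · 13, so d = 13.
9^1 ≡ 9 (mod 209)
9^2 ≡ 9^2 = 81 ≡ 81 (mod 209)
9^4 ≡ 81^2 = 6561 ≡ 82 (mod 209)
9^8 ≡ 82^2 = 6724 ≡ 36 (mod 209)
13 = 8 + 4 + 1 in binary powers of 2.
So 9^13 ≡ 36 · 82 · 9 ≡ 25 (mod 209).
Squaring chain: 25 → 207 → 4 → 16; never reaches −1, so base 9 is a Miller–Rabin witness that 209 is composite.

25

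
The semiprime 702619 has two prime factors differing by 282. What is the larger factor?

991

Since p = q + 282, we have 702619 = q(q + 282), so q² + 282q − 702619 = 0.
Discriminant: 282² + 4·702619 = 79524 + 2810476 = 2890000; √2890000 = 1700.
q = (−282 + 1700)/2 = 709, and p = q + 282 = 991.
Check: 709 · 991 = 702619.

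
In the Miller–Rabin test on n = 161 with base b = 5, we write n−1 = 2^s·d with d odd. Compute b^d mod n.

66

161 − 1 = 160 = 2^5 · 5, so d = 5.
5^1 ≡ 5 (mod 161)
5^2 ≡ 5^2 = 25 ≡ 25 (mod 161)
5^4 ≡ 25^2 = 625 ≡ 142 (mod 161)
5 = 4 + 1 in binary powers of 2.
So 5^5 ≡ 142 · 5 ≡ 66 (mod 161).
Squaring chain: 66 → 9 → 81 → 121 → 151; never reaches −1, so base 5 is a Miller–Rabin witness that 161 is composite.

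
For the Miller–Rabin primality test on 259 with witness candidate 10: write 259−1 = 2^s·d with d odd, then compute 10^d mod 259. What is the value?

259 − 1 = 258 = 2^1 · 129, so d = 129.
10^1 ≡ 10 (mod 259)
10^2 ≡ 10^2 = 100 ≡ 100 (mod 259)
10^4 ≡ 100^2 = 10000 ≡ 158 (mod 259)
10^8 ≡ 158^2 = 24964 ≡ 100 (mod 259)
10^16 ≡ 100^2 = 10000 ≡ 158 (mod 259)
10^32 ≡ 158^2 = 24964 ≡ 100 (mod 259)
10^64 ≡ 100^2 = 10000 ≡ 158 (mod 259)
10^128 ≡ 158^2 = 24964 ≡ 100 (mod 259)
129 = 128 + 1 in binary powers of 2.
So 10^129 ≡ 100 · 10 ≡ 223 (mod 259).
Squaring chain: 223; never reaches −1, so base 10 is a Miller–Rabin witness that 259 is composite.

223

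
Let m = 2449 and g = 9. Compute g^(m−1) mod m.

1721

9^1 ≡ 9 (mod 2449)
9^2 ≡ 9^2 = 81 ≡ 81 (mod 2449)
9^4 ≡ 81^2 = 6561 ≡ 1663 (mod 2449)
9^8 ≡ 1663^2 = 2765569 ≡ 648 (mod 2449)
9^16 ≡ 648^2 = 419904 ≡ 1125 (mod 2449)
9^32 ≡ 1125^2 = 1265625 ≡ 1941 (mod 2449)
9^64 ≡ 1941^2 = 3767481 ≡ 919 (mod 2449)
9^128 ≡ 919^2 = 844561 ≡ 2105 (mod 2449)
9^256 ≡ 2105^2 = 4431025 ≡ 784 (mod 2449)
9^512 ≡ 784^2 = 614656 ≡ 2406 (mod 2449)
9^1024 ≡ 2406^2 = 5788836 ≡ 1849 (mod 2449)
9^2048 ≡ 1849^2 = 3418801 ≡ 2446 (mod 2449)
2448 = 2048 + 256 + 128 + 16 in binary powers of 2.
So 9^2448 ≡ 2446 · 784 · 2105 · 1125 ≡ 1721 (mod 2449).
Since 1721 ≠ 1, base 9 is a Fermat witness: 2449 is composite.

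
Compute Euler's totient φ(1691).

Factor: 1691 = 19 · 89.
φ(1691) = (19−1) · (89−1) = 18 · 88 = 1584.

1584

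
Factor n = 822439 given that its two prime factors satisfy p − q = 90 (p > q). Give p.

953

Since p = q + 90, we have 822439 = q(q + 90), so q² + 90q − 822439 = 0.
Discriminant: 90² + 4·822439 = 8100 + 3289756 = 3297856; √3297856 = 1816.
q = (−90 + 1816)/2 = 863, and p = q + 90 = 953.
Check: 863 · 953 = 822439.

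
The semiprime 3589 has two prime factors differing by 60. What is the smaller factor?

Since p = q + 60, we have 3589 = q(q + 60), so q² + 60q − 3589 = 0.
Discriminant: 60² + 4·3589 = 3600 + 14356 = 17956; √17956 = 134.
q = (−60 + 134)/2 = 37, and p = q + 60 = 97.
Check: 37 · 97 = 3589.

37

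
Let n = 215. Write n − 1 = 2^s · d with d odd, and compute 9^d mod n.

124

215 − 1 = 214 = 2^1 · 107, so d = 107.
9^1 ≡ 9 (mod 215)
9^2 ≡ 9^2 = 81 ≡ 81 (mod 215)
9^4 ≡ 81^2 = 6561 ≡ 111 (mod 215)
9^8 ≡ 111^2 = 12321 ≡ 66 (mod 215)
9^16 ≡ 66^2 = 4356 ≡ 56 (mod 215)
9^32 ≡ 56^2 = 3136 ≡ 126 (mod 215)
9^64 ≡ 126^2 = 15876 ≡ 181 (mod 215)
107 = 64 + 32 + 8 + 2 + 1 in binary powers of 2.
So 9^107 ≡ 181 · 126 · 66 · 81 · 9 ≡ 124 (mod 215).
Squaring chain: 124; never reaches −1, so base 9 is a Miller–Rabin witness that 215 is composite.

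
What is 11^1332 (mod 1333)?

78

11^1 ≡ 11 (mod 1333)
11^2 ≡ 11^2 = 121 ≡ 121 (mod 1333)
11^4 ≡ 121^2 = 14641 ≡ 1311 (mod 1333)
11^8 ≡ 1311^2 = 1718721 ≡ 484 (mod 1333)
11^16 ≡ 484^2 = 234256 ≡ 981 (mod 1333)
11^32 ≡ 981^2 = 962361 ≡ 1268 (mod 1333)
11^64 ≡ 1268^2 = 1607824 ≡ 226 (mod 1333)
11^128 ≡ 226^2 = 51076 ≡ 422 (mod 1333)
11^256 ≡ 422^2 = 178084 ≡ 795 (mod 1333)
11^512 ≡ 795^2 = 632025 ≡ 183 (mod 1333)
11^1024 ≡ 183^2 = 33489 ≡ 164 (mod 1333)
1332 = 1024 + 256 + 32 + 16 + 4 in binary powers of 2.
So 11^1332 ≡ 164 · 795 · 1268 · 981 · 1311 ≡ 78 (mod 1333).
Since 78 ≠ 1, base 11 is a Fermat witness: 1333 is composite.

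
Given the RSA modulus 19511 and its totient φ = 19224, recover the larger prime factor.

φ(n) = (p−1)(q−1) = n − (p+q) + 1, so p + q = 19511 − 19224 + 1 = 288.
p and q are the roots of t² − 288t + 19511 = 0.
Discriminant: 288² − 4·19511 = 82944 − 78044 = 4900; √4900 = 70.
q = (288 − 70)/2 = 109, p = (288 + 70)/2 = 179.
Check: 109 · 179 = 19511.

179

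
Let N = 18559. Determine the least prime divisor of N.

67

18559 is odd.
Digit sum 28, not divisible by 3.
Ends in 9: not divisible by 5.
7: 18559 = 7·2651 + 2
11: 18559 = 11·1687 + 2
13: 18559 = 13·1427 + 8
17: 18559 = 17·1091 + 12
19: 18559 = 19·976 + 15
23: 18559 = 23·806 + 21
29: 18559 = 29·639 + 28
31: 18559 = 31·598 + 21
37: 18559 = 37·501 + 22
41: 18559 = 41·452 + 27
43: 18559 = 43·431 + 26
47: 18559 = 47·394 + 41
53: 18559 = 53·350 + 9
59: 18559 = 59·314 + 33
61: 18559 = 61·304 + 15
67: 18559 = 67·277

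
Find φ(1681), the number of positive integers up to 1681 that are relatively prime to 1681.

Factor: 1681 = 41^2.
φ(1681) = 41^1·(41−1) = 1640.

1640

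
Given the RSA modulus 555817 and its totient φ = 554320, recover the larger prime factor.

φ(n) = (p−1)(q−1) = n − (p+q) + 1, so p + q = 555817 − 554320 + 1 = 1498.
p and q are the roots of t² − 1498t + 555817 = 0.
Discriminant: 1498² − 4·555817 = 2244004 − 2223268 = 20736; √20736 = 144.
q = (1498 − 144)/2 = 677, p = (1498 + 144)/2 = 821.
Check: 677 · 821 = 555817.

821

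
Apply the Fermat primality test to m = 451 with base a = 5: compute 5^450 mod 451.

5^1 ≡ 5 (mod 451)
5^2 ≡ 5^2 = 25 ≡ 25 (mod 451)
5^4 ≡ 25^2 = 625 ≡ 174 (mod 451)
5^8 ≡ 174^2 = 30276 ≡ 59 (mod 451)
5^16 ≡ 59^2 = 3481 ≡ 324 (mod 451)
5^32 ≡ 324^2 = 104976 ≡ 344 (mod 451)
5^64 ≡ 344^2 = 118336 ≡ 174 (mod 451)
5^128 ≡ 174^2 = 30276 ≡ 59 (mod 451)
5^256 ≡ 59^2 = 3481 ≡ 324 (mod 451)
450 = 256 + 128 + 64 + 2 in binary powers of 2.
So 5^450 ≡ 324 · 59 · 174 · 25 ≡ 122 (mod 451).
Since 122 ≠ 1, base 5 is a Fermat witness: 451 is composite.

122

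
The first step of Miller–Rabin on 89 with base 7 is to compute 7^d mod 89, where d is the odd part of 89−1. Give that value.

37

89 − 1 = 88 = 2^3 · 11, so d = 11.
7^1 ≡ 7 (mod 89)
7^2 ≡ 7^2 = 49 ≡ 49 (mod 89)
7^4 ≡ 49^2 = 2401 ≡ 87 (mod 89)
7^8 ≡ 87^2 = 7569 ≡ 4 (mod 89)
11 = 8 + 2 + 1 in binary powers of 2.
So 7^11 ≡ 4 · 49 · 7 ≡ 37 (mod 89).
Squaring chain: 37 → 34 → 88; reaches −1, so base 7 does not prove 89 composite.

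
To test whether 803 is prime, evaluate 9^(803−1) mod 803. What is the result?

356

9^1 ≡ 9 (mod 803)
9^2 ≡ 9^2 = 81 ≡ 81 (mod 803)
9^4 ≡ 81^2 = 6561 ≡ 137 (mod 803)
9^8 ≡ 137^2 = 18769 ≡ 300 (mod 803)
9^16 ≡ 300^2 = 90000 ≡ 64 (mod 803)
9^32 ≡ 64^2 = 4096 ≡ 81 (mod 803)
9^64 ≡ 81^2 = 6561 ≡ 137 (mod 803)
9^128 ≡ 137^2 = 18769 ≡ 300 (mod 803)
9^256 ≡ 300^2 = 90000 ≡ 64 (mod 803)
9^512 ≡ 64^2 = 4096 ≡ 81 (mod 803)
802 = 512 + 256 + 32 + 2 in binary powers of 2.
So 9^802 ≡ 81 · 64 · 81 · 81 ≡ 356 (mod 803).
Since 356 ≠ 1, base 9 is a Fermat witness: 803 is composite.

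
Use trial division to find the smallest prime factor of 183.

3

183 is odd.
Digit sum 12, divisible by 3.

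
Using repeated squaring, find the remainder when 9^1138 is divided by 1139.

625

9^1 ≡ 9 (mod 1139)
9^2 ≡ 9^2 = 81 ≡ 81 (mod 1139)
9^4 ≡ 81^2 = 6561 ≡ 866 (mod 1139)
9^8 ≡ 866^2 = 749956 ≡ 494 (mod 1139)
9^16 ≡ 494^2 = 244036 ≡ 290 (mod 1139)
9^32 ≡ 290^2 = 84100 ≡ 953 (mod 1139)
9^64 ≡ 953^2 = 908209 ≡ 426 (mod 1139)
9^128 ≡ 426^2 = 181476 ≡ 375 (mod 1139)
9^256 ≡ 375^2 = 140625 ≡ 528 (mod 1139)
9^512 ≡ 528^2 = 278784 ≡ 868 (mod 1139)
9^1024 ≡ 868^2 = 753424 ≡ 545 (mod 1139)
1138 = 1024 + 64 + 32 + 16 + 2 in binary powers of 2.
So 9^1138 ≡ 545 · 426 · 953 · 290 · 81 ≡ 625 (mod 1139).
Since 625 ≠ 1, base 9 is a Fermat witness: 1139 is composite.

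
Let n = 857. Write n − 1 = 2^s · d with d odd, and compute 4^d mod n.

857 − 1 = 856 = 2^3 · 107, so d = 107.
4^1 ≡ 4 (mod 857)
4^2 ≡ 4^2 = 16 ≡ 16 (mod 857)
4^4 ≡ 16^2 = 256 ≡ 256 (mod 857)
4^8 ≡ 256^2 = 65536 ≡ 404 (mod 857)
4^16 ≡ 404^2 = 163216 ≡ 386 (mod 857)
4^32 ≡ 386^2 = 148996 ≡ 735 (mod 857)
4^64 ≡ 735^2 = 540225 ≡ 315 (mod 857)
107 = 64 + 32 + 8 + 2 + 1 in binary powers of 2.
So 4^107 ≡ 315 · 735 · 404 · 16 · 4 ≡ 856 (mod 857).
Since 4^d ≡ 856 (mod 857), base 4 does not prove 857 composite.

856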